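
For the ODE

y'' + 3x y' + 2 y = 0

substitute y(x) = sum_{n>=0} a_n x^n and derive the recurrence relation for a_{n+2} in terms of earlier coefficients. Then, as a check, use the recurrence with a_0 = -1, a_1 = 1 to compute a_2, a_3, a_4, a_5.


Substitute y = sum_n a_n x^n.
y''(x) has coefficient (n+2)(n+1) a_{n+2} at x^n;
3 x y'(x) has coefficient 3 n a_n at x^n (shift);
2 y(x) has coefficient 2 a_n at x^n.
Matching x^n: (n+2)(n+1) a_{n+2} + (3n + 2) a_n = 0.
Thus a_{n+2} = (-3n - 2) / ((n+1)(n+2)) * a_n.

Check with a_0 = -1, a_1 = 1 (apply the recurrence for n = 0, 1, 2, 3): a_0 = -1, a_1 = 1, a_2 = 1, a_3 = -5/6, a_4 = -2/3, a_5 = 11/24.

a_(n+2) = (-3n - 2) / ((n+1)(n+2)) * a_n; check: a_0 = -1, a_1 = 1, a_2 = 1, a_3 = -5/6, a_4 = -2/3, a_5 = 11/24


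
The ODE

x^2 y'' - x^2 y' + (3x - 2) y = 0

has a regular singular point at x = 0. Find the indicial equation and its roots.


Divide by x^2 to reach normal form y'' + P_1(x) y' + P_2(x) y = 0 with P_1(x) = -1 and P_2(x) = 3/x - 2/x^2.
x = 0 is a singular point because the y-coefficient 3/x - 2/x^2 has a pole at x = 0.
It is a regular singular point because x P_1(x) = p(x) = -x and x^2 P_2(x) = q(x) = 3x - 2 are polynomials, hence analytic at x = 0.
p(0) = 0,  q(0) = -2.
Indicial equation: r(r-1) + p(0) r + q(0) = 0, i.e. r^2 + (p(0) - 1) r + q(0) = 0, i.e. r^2 - 1 r - 2 = 0.
Discriminant: (-1)^2 - 4(-2) = 9, so r = (1 ± 3)/2.
Solving: r_1 = 2, r_2 = -1.

indicial: r^2 - 1 r - 2 = 0; roots r_1 = 2, r_2 = -1


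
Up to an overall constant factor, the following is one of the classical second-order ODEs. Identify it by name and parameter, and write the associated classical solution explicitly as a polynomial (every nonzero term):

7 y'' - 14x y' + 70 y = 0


All three coefficients share the factor 7; dividing through by 7 gives  y'' - 2x y' + 10 y = 0.
This matches the Hermite equation y'' - 2x y' + 2n y = 0 with 2n = 10, so n = 5; the polynomial solution is H_5(x).
With y = sum_k a_k x^k, matching x^k gives (k+2)(k+1) a_{k+2} = 2(k - n) a_k = 2(k - 5) a_k. The right side vanishes at k = 5, so the series with the parity of 5 terminates at degree 5.
Standard normalization: leading coefficient of H_n is 2^n, so a_5 = 2^5 = 32. Work downward with a_k = (k+1)(k+2) a_{k+2} / (2(k - n)):
  a_3 = (4)(5)(32) / (2(3 - 5)) = 640/(-4) = -160
  a_1 = (2)(3)(-160) / (2(1 - 5)) = -960/(-8) = 120
Hence H_5(x) = 32 x^5 - 160 x^3 + 120 x.

H_5(x); series = 32 x^5 - 160 x^3 + 120 x


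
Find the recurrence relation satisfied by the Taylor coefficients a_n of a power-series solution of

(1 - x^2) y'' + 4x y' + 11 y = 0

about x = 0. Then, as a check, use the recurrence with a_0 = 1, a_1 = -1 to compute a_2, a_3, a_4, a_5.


Substitute y = sum_n a_n x^n.
(1 - 1 x^2) y'' contributes (n+2)(n+1) a_{n+2} - n(n-1) a_n at x^n.
4 x y'(x) contributes 4 n a_n at x^n.
11 y(x) contributes 11 a_n at x^n.
Matching x^n: (n+2)(n+1) a_{n+2} + (-n(n-1) + 4 n + 11) a_n = 0.
Thus a_{n+2} = (n(n-1) - 4 n - 11) / ((n+1)(n+2)) * a_n.

Check with a_0 = 1, a_1 = -1 (apply the recurrence for n = 0, 1, 2, 3): a_0 = 1, a_1 = -1, a_2 = -11/2, a_3 = 5/2, a_4 = 187/24, a_5 = -17/8.

a_(n+2) = (n(n-1) - 4 n - 11) / ((n+1)(n+2)) * a_n; check: a_0 = 1, a_1 = -1, a_2 = -11/2, a_3 = 5/2, a_4 = 187/24, a_5 = -17/8


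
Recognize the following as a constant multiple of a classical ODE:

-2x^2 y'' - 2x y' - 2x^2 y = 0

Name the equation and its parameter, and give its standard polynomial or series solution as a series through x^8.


All three coefficients share the factor -2; dividing through by -2 gives  x^2 y'' + x y' + x^2 y = 0.
This matches the Bessel equation x^2 y'' + x y' + (x^2 - nu^2) y = 0 with nu^2 = 0, so nu = 0; the solution bounded at x = 0 is J_0(x).
Frobenius at x = 0: indicial roots ±nu; for r = nu the recurrence k(k + 2nu) c_k = -c_{k-2} gives the standard series J_nu(x) = sum_{k>=0} (-1)^k / (k! (k+nu)!) (x/2)^(2k+nu). Evaluate the first 5 terms:
  k = 0: (-1)^0 / (0! * 0! * 2^0) x^0 = 1/(1*1*1) x^0 = (1) x^0
  k = 1: (-1)^1 / (1! * 1! * 2^2) x^2 = -1/(1*1*4) x^2 = (-1/4) x^2
  k = 2: (-1)^2 / (2! * 2! * 2^4) x^4 = 1/(2*2*16) x^4 = (1/64) x^4
  k = 3: (-1)^3 / (3! * 3! * 2^6) x^6 = -1/(6*6*64) x^6 = (-1/2304) x^6
  k = 4: (-1)^4 / (4! * 4! * 2^8) x^8 = 1/(24*24*256) x^8 = (1/147456) x^8
Hence J_0(x) = x^8/147456 - x^6/2304 + x^4/64 - x^2/4 + 1 + ....

J_0(x); series = x^8/147456 - x^6/2304 + x^4/64 - x^2/4 + 1


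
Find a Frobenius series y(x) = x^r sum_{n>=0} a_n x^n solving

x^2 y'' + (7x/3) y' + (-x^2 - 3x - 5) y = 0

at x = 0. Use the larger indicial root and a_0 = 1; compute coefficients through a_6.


Write in Frobenius form y'' + (p(x)/x) y' + (q(x)/x^2) y = 0:
  p(x) = 7/3,  q(x) = -x^2 - 3x - 5.
Indicial equation: r(r-1) + (7/3) r + (-5) = 0 -> roots r_1 = 5/3, r_2 = -3.
Take r = r_1 = 5/3. Let y(x) = x^r sum_{n>=0} a_n x^n with a_0 = 1.
Substitute y = x^r sum a_n x^n and match x^{r+n}. The recurrence is
  D(n) a_n - 3 a_{n-1} - 1 a_{n-2} = 0,  where D(n) = (r+n)(r+n-1) + (7/3)(r+n) + (-5).
  a_n = [3 a_{n-1} + 1 a_{n-2}] / D(n).
Since the indicial polynomial factors as (r - r_1)(r - r_2), D(n) = (r_1 + n - r_1)(r_1 + n - r_2) = n(n + 14/3).
Evaluating step by step (a_0 = 1):
  n = 1: D(1) = 1(1 + 14/3) = 17/3; numerator = 3(1) = 3; a_1 = (3)/(17/3) = 9/17
  n = 2: D(2) = 2(2 + 14/3) = 40/3; numerator = 3(9/17) + 1(1) = 44/17; a_2 = (44/17)/(40/3) = 33/170
  n = 3: D(3) = 3(3 + 14/3) = 23; numerator = 3(33/170) + 1(9/17) = 189/170; a_3 = (189/170)/(23) = 189/3910
  n = 4: D(4) = 4(4 + 14/3) = 104/3; numerator = 3(189/3910) + 1(33/170) = 39/115; a_4 = (39/115)/(104/3) = 9/920
  n = 5: D(5) = 5(5 + 14/3) = 145/3; numerator = 3(9/920) + 1(189/3910) = 243/3128; a_5 = (243/3128)/(145/3) = 729/453560
  n = 6: D(6) = 6(6 + 14/3) = 64; numerator = 3(729/453560) + 1(9/920) = 36/2465; a_6 = (36/2465)/(64) = 9/39440

r = 5/3; a_0 = 1; a_1 = 9/17; a_2 = 33/170; a_3 = 189/3910; a_4 = 9/920; a_5 = 729/453560; a_6 = 9/39440


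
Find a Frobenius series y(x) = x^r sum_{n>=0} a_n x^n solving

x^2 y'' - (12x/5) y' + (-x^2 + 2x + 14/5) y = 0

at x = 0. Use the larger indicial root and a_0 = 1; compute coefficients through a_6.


Write in Frobenius form y'' + (p(x)/x) y' + (q(x)/x^2) y = 0:
  p(x) = -12/5,  q(x) = -x^2 + 2x + 14/5.
Indicial equation: r(r-1) + (-12/5) r + (14/5) = 0 -> roots r_1 = 2, r_2 = 7/5.
Take r = r_1 = 2. Let y(x) = x^r sum_{n>=0} a_n x^n with a_0 = 1.
Substitute y = x^r sum a_n x^n and match x^{r+n}. The recurrence is
  D(n) a_n + 2 a_{n-1} - 1 a_{n-2} = 0,  where D(n) = (r+n)(r+n-1) + (-12/5)(r+n) + (14/5).
  a_n = [-2 a_{n-1} + 1 a_{n-2}] / D(n).
Since the indicial polynomial factors as (r - r_1)(r - r_2), D(n) = (r_1 + n - r_1)(r_1 + n - r_2) = n(n + 3/5).
Evaluating step by step (a_0 = 1):
  n = 1: D(1) = 1(1 + 3/5) = 8/5; numerator = -2(1) = -2; a_1 = (-2)/(8/5) = -5/4
  n = 2: D(2) = 2(2 + 3/5) = 26/5; numerator = -2(-5/4) + 1(1) = 7/2; a_2 = (7/2)/(26/5) = 35/52
  n = 3: D(3) = 3(3 + 3/5) = 54/5; numerator = -2(35/52) + 1(-5/4) = -135/52; a_3 = (-135/52)/(54/5) = -25/104
  n = 4: D(4) = 4(4 + 3/5) = 92/5; numerator = -2(-25/104) + 1(35/52) = 15/13; a_4 = (15/13)/(92/5) = 75/1196
  n = 5: D(5) = 5(5 + 3/5) = 28; numerator = -2(75/1196) + 1(-25/104) = -875/2392; a_5 = (-875/2392)/(28) = -125/9568
  n = 6: D(6) = 6(6 + 3/5) = 198/5; numerator = -2(-125/9568) + 1(75/1196) = 425/4784; a_6 = (425/4784)/(198/5) = 2125/947232

r = 2; a_0 = 1; a_1 = -5/4; a_2 = 35/52; a_3 = -25/104; a_4 = 75/1196; a_5 = -125/9568; a_6 = 2125/947232


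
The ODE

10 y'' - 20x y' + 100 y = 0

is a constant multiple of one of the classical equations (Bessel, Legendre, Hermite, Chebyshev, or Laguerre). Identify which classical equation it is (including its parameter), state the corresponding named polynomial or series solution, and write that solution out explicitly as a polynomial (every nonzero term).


All three coefficients share the factor 10; dividing through by 10 gives  y'' - 2x y' + 10 y = 0.
This matches the Hermite equation y'' - 2x y' + 2n y = 0 with 2n = 10, so n = 5; the polynomial solution is H_5(x).
With y = sum_k a_k x^k, matching x^k gives (k+2)(k+1) a_{k+2} = 2(k - n) a_k = 2(k - 5) a_k. The right side vanishes at k = 5, so the series with the parity of 5 terminates at degree 5.
Standard normalization: leading coefficient of H_n is 2^n, so a_5 = 2^5 = 32. Work downward with a_k = (k+1)(k+2) a_{k+2} / (2(k - n)):
  a_3 = (4)(5)(32) / (2(3 - 5)) = 640/(-4) = -160
  a_1 = (2)(3)(-160) / (2(1 - 5)) = -960/(-8) = 120
Hence H_5(x) = 32 x^5 - 160 x^3 + 120 x.

H_5(x); series = 32 x^5 - 160 x^3 + 120 x


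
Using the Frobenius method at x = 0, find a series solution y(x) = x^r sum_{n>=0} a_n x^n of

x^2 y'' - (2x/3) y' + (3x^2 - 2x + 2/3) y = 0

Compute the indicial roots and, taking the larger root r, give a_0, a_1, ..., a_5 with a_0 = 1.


Write in Frobenius form y'' + (p(x)/x) y' + (q(x)/x^2) y = 0:
  p(x) = -2/3,  q(x) = 3x^2 - 2x + 2/3.
Indicial equation: r(r-1) + (-2/3) r + (2/3) = 0 -> roots r_1 = 1, r_2 = 2/3.
Take r = r_1 = 1. Let y(x) = x^r sum_{n>=0} a_n x^n with a_0 = 1.
Substitute y = x^r sum a_n x^n and match x^{r+n}. The recurrence is
  D(n) a_n - 2 a_{n-1} + 3 a_{n-2} = 0,  where D(n) = (r+n)(r+n-1) + (-2/3)(r+n) + (2/3).
  a_n = [2 a_{n-1} - 3 a_{n-2}] / D(n).
Since the indicial polynomial factors as (r - r_1)(r - r_2), D(n) = (r_1 + n - r_1)(r_1 + n - r_2) = n(n + 1/3).
Evaluating step by step (a_0 = 1):
  n = 1: D(1) = 1(1 + 1/3) = 4/3; numerator = 2(1) = 2; a_1 = (2)/(4/3) = 3/2
  n = 2: D(2) = 2(2 + 1/3) = 14/3; numerator = 2(3/2) - 3(1) = 0; a_2 = (0)/(14/3) = 0
  n = 3: D(3) = 3(3 + 1/3) = 10; numerator = 2(0) - 3(3/2) = -9/2; a_3 = (-9/2)/(10) = -9/20
  n = 4: D(4) = 4(4 + 1/3) = 52/3; numerator = 2(-9/20) - 3(0) = -9/10; a_4 = (-9/10)/(52/3) = -27/520
  n = 5: D(5) = 5(5 + 1/3) = 80/3; numerator = 2(-27/520) - 3(-9/20) = 81/65; a_5 = (81/65)/(80/3) = 243/5200

r = 1; a_0 = 1; a_1 = 3/2; a_2 = 0; a_3 = -9/20; a_4 = -27/520; a_5 = 243/5200


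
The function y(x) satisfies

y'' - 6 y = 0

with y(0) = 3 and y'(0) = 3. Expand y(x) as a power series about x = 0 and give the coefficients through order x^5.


Ansatz: y(x) = sum_{n>=0} a_n x^n, so y'(x) = sum_{n>=1} n a_n x^(n-1) and y''(x) = sum_{n>=2} n(n-1) a_n x^(n-2).
Substitute into P(x) y'' + Q(x) y' + R(x) y = 0 with P(x) = 1, Q(x) = 0, R(x) = -6, and match powers of x.
Initial conditions: a_0 = 3, a_1 = 3.
Setting the coefficient of each power of x to zero and solving order by order (substituting the coefficients already found):
  x^0: 2 a_2 - 6 a_0 = 0  ->  2 a_2 = 6 a_0 = 18  ->  a_2 = 9
  x^1: 6 a_3 - 6 a_1 = 0  ->  6 a_3 = 6 a_1 = 18  ->  a_3 = 3
  x^2: 12 a_4 - 6 a_2 = 0  ->  12 a_4 = 6 a_2 = 54  ->  a_4 = 9/2
  x^3: 20 a_5 - 6 a_3 = 0  ->  20 a_5 = 6 a_3 = 18  ->  a_5 = 9/10
Truncated series: y(x) = 3 + 3 x + 9 x^2 + 3 x^3 + (9/2) x^4 + (9/10) x^5 + O(x^6).

a_0 = 3; a_1 = 3; a_2 = 9; a_3 = 3; a_4 = 9/2; a_5 = 9/10


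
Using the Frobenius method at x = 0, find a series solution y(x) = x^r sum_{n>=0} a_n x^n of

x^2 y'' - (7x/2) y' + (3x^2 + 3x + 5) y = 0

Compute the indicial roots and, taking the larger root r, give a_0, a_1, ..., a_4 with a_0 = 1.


Write in Frobenius form y'' + (p(x)/x) y' + (q(x)/x^2) y = 0:
  p(x) = -7/2,  q(x) = 3x^2 + 3x + 5.
Indicial equation: r(r-1) + (-7/2) r + (5) = 0 -> roots r_1 = 5/2, r_2 = 2.
Take r = r_1 = 5/2. Let y(x) = x^r sum_{n>=0} a_n x^n with a_0 = 1.
Substitute y = x^r sum a_n x^n and match x^{r+n}. The recurrence is
  D(n) a_n + 3 a_{n-1} + 3 a_{n-2} = 0,  where D(n) = (r+n)(r+n-1) + (-7/2)(r+n) + (5).
  a_n = [-3 a_{n-1} - 3 a_{n-2}] / D(n).
Since the indicial polynomial factors as (r - r_1)(r - r_2), D(n) = (r_1 + n - r_1)(r_1 + n - r_2) = n(n + 1/2).
Evaluating step by step (a_0 = 1):
  n = 1: D(1) = 1(1 + 1/2) = 3/2; numerator = -3(1) = -3; a_1 = (-3)/(3/2) = -2
  n = 2: D(2) = 2(2 + 1/2) = 5; numerator = -3(-2) - 3(1) = 3; a_2 = (3)/(5) = 3/5
  n = 3: D(3) = 3(3 + 1/2) = 21/2; numerator = -3(3/5) - 3(-2) = 21/5; a_3 = (21/5)/(21/2) = 2/5
  n = 4: D(4) = 4(4 + 1/2) = 18; numerator = -3(2/5) - 3(3/5) = -3; a_4 = (-3)/(18) = -1/6

r = 5/2; a_0 = 1; a_1 = -2; a_2 = 3/5; a_3 = 2/5; a_4 = -1/6


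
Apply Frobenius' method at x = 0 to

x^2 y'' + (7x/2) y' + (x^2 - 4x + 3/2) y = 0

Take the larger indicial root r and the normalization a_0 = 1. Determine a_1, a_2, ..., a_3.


Write in Frobenius form y'' + (p(x)/x) y' + (q(x)/x^2) y = 0:
  p(x) = 7/2,  q(x) = x^2 - 4x + 3/2.
Indicial equation: r(r-1) + (7/2) r + (3/2) = 0 -> roots r_1 = -1, r_2 = -3/2.
Take r = r_1 = -1. Let y(x) = x^r sum_{n>=0} a_n x^n with a_0 = 1.
Substitute y = x^r sum a_n x^n and match x^{r+n}. The recurrence is
  D(n) a_n - 4 a_{n-1} + 1 a_{n-2} = 0,  where D(n) = (r+n)(r+n-1) + (7/2)(r+n) + (3/2).
  a_n = [4 a_{n-1} - 1 a_{n-2}] / D(n).
Since the indicial polynomial factors as (r - r_1)(r - r_2), D(n) = (r_1 + n - r_1)(r_1 + n - r_2) = n(n + 1/2).
Evaluating step by step (a_0 = 1):
  n = 1: D(1) = 1(1 + 1/2) = 3/2; numerator = 4(1) = 4; a_1 = (4)/(3/2) = 8/3
  n = 2: D(2) = 2(2 + 1/2) = 5; numerator = 4(8/3) - 1(1) = 29/3; a_2 = (29/3)/(5) = 29/15
  n = 3: D(3) = 3(3 + 1/2) = 21/2; numerator = 4(29/15) - 1(8/3) = 76/15; a_3 = (76/15)/(21/2) = 152/315

r = -1; a_0 = 1; a_1 = 8/3; a_2 = 29/15; a_3 = 152/315


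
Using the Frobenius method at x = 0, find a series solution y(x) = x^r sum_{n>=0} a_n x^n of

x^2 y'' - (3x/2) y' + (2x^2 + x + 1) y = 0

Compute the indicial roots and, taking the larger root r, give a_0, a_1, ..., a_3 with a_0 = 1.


Write in Frobenius form y'' + (p(x)/x) y' + (q(x)/x^2) y = 0:
  p(x) = -3/2,  q(x) = 2x^2 + x + 1.
Indicial equation: r(r-1) + (-3/2) r + (1) = 0 -> roots r_1 = 2, r_2 = 1/2.
Take r = r_1 = 2. Let y(x) = x^r sum_{n>=0} a_n x^n with a_0 = 1.
Substitute y = x^r sum a_n x^n and match x^{r+n}. The recurrence is
  D(n) a_n + 1 a_{n-1} + 2 a_{n-2} = 0,  where D(n) = (r+n)(r+n-1) + (-3/2)(r+n) + (1).
  a_n = [-1 a_{n-1} - 2 a_{n-2}] / D(n).
Since the indicial polynomial factors as (r - r_1)(r - r_2), D(n) = (r_1 + n - r_1)(r_1 + n - r_2) = n(n + 3/2).
Evaluating step by step (a_0 = 1):
  n = 1: D(1) = 1(1 + 3/2) = 5/2; numerator = -1(1) = -1; a_1 = (-1)/(5/2) = -2/5
  n = 2: D(2) = 2(2 + 3/2) = 7; numerator = -1(-2/5) - 2(1) = -8/5; a_2 = (-8/5)/(7) = -8/35
  n = 3: D(3) = 3(3 + 3/2) = 27/2; numerator = -1(-8/35) - 2(-2/5) = 36/35; a_3 = (36/35)/(27/2) = 8/105

r = 2; a_0 = 1; a_1 = -2/5; a_2 = -8/35; a_3 = 8/105


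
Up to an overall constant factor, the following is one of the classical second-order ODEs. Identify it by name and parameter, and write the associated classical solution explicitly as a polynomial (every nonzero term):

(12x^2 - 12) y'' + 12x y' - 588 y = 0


All three coefficients share the factor -12; dividing through by -12 gives  (1 - x^2) y'' - x y' + 49 y = 0.
This matches the Chebyshev equation (1 - x^2) y'' - x y' + n^2 y = 0 (note the -x y' term, not -2x y') with n^2 = 49, so n = 7; the polynomial solution is T_7(x).
With y = sum_k a_k x^k, matching x^k gives (k+2)(k+1) a_{k+2} = (k^2 - n^2) a_k = (k - 7)(k + 7) a_k. The right side vanishes at k = 7, so the series with the parity of 7 terminates at degree 7.
Standard normalization: leading coefficient of T_n is 2^(n-1), so a_7 = 2^6 = 64. Work downward with a_k = (k+1)(k+2) a_{k+2} / ((k - 7)(k + 7)):
  a_5 = (6)(7)(64) / ((5 - 7)(5 + 7)) = 2688/(-24) = -112
  a_3 = (4)(5)(-112) / ((3 - 7)(3 + 7)) = -2240/(-40) = 56
  a_1 = (2)(3)(56) / ((1 - 7)(1 + 7)) = 336/(-48) = -7
Hence T_7(x) = 64 x^7 - 112 x^5 + 56 x^3 - 7 x.

T_7(x); series = 64 x^7 - 112 x^5 + 56 x^3 - 7 x


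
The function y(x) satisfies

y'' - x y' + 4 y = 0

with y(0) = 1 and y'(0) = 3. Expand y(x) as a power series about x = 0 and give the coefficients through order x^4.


Ansatz: y(x) = sum_{n>=0} a_n x^n, so y'(x) = sum_{n>=1} n a_n x^(n-1) and y''(x) = sum_{n>=2} n(n-1) a_n x^(n-2).
Substitute into P(x) y'' + Q(x) y' + R(x) y = 0 with P(x) = 1, Q(x) = -x, R(x) = 4, and match powers of x.
Initial conditions: a_0 = 1, a_1 = 3.
Setting the coefficient of each power of x to zero and solving order by order (substituting the coefficients already found):
  x^0: 2 a_2 + 4 a_0 = 0  ->  2 a_2 = -4 a_0 = -4  ->  a_2 = -2
  x^1: 6 a_3 + 3 a_1 = 0  ->  6 a_3 = -3 a_1 = -9  ->  a_3 = -3/2
  x^2: 12 a_4 + 2 a_2 = 0  ->  12 a_4 = -2 a_2 = 4  ->  a_4 = 1/3
Truncated series: y(x) = 1 + 3 x - 2 x^2 - (3/2) x^3 + (1/3) x^4 + O(x^5).

a_0 = 1; a_1 = 3; a_2 = -2; a_3 = -3/2; a_4 = 1/3


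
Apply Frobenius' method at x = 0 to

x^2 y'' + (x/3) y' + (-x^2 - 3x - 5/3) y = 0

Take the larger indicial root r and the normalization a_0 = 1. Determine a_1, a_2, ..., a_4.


Write in Frobenius form y'' + (p(x)/x) y' + (q(x)/x^2) y = 0:
  p(x) = 1/3,  q(x) = -x^2 - 3x - 5/3.
Indicial equation: r(r-1) + (1/3) r + (-5/3) = 0 -> roots r_1 = 5/3, r_2 = -1.
Take r = r_1 = 5/3. Let y(x) = x^r sum_{n>=0} a_n x^n with a_0 = 1.
Substitute y = x^r sum a_n x^n and match x^{r+n}. The recurrence is
  D(n) a_n - 3 a_{n-1} - 1 a_{n-2} = 0,  where D(n) = (r+n)(r+n-1) + (1/3)(r+n) + (-5/3).
  a_n = [3 a_{n-1} + 1 a_{n-2}] / D(n).
Since the indicial polynomial factors as (r - r_1)(r - r_2), D(n) = (r_1 + n - r_1)(r_1 + n - r_2) = n(n + 8/3).
Evaluating step by step (a_0 = 1):
  n = 1: D(1) = 1(1 + 8/3) = 11/3; numerator = 3(1) = 3; a_1 = (3)/(11/3) = 9/11
  n = 2: D(2) = 2(2 + 8/3) = 28/3; numerator = 3(9/11) + 1(1) = 38/11; a_2 = (38/11)/(28/3) = 57/154
  n = 3: D(3) = 3(3 + 8/3) = 17; numerator = 3(57/154) + 1(9/11) = 27/14; a_3 = (27/14)/(17) = 27/238
  n = 4: D(4) = 4(4 + 8/3) = 80/3; numerator = 3(27/238) + 1(57/154) = 930/1309; a_4 = (930/1309)/(80/3) = 279/10472

r = 5/3; a_0 = 1; a_1 = 9/11; a_2 = 57/154; a_3 = 27/238; a_4 = 279/10472


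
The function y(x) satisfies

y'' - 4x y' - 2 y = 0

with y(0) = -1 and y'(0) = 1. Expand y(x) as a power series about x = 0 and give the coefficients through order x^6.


Ansatz: y(x) = sum_{n>=0} a_n x^n, so y'(x) = sum_{n>=1} n a_n x^(n-1) and y''(x) = sum_{n>=2} n(n-1) a_n x^(n-2).
Substitute into P(x) y'' + Q(x) y' + R(x) y = 0 with P(x) = 1, Q(x) = -4x, R(x) = -2, and match powers of x.
Initial conditions: a_0 = -1, a_1 = 1.
Setting the coefficient of each power of x to zero and solving order by order (substituting the coefficients already found):
  x^0: 2 a_2 - 2 a_0 = 0  ->  2 a_2 = 2 a_0 = -2  ->  a_2 = -1
  x^1: 6 a_3 - 6 a_1 = 0  ->  6 a_3 = 6 a_1 = 6  ->  a_3 = 1
  x^2: 12 a_4 - 10 a_2 = 0  ->  12 a_4 = 10 a_2 = -10  ->  a_4 = -5/6
  x^3: 20 a_5 - 14 a_3 = 0  ->  20 a_5 = 14 a_3 = 14  ->  a_5 = 7/10
  x^4: 30 a_6 - 18 a_4 = 0  ->  30 a_6 = 18 a_4 = -15  ->  a_6 = -1/2
Truncated series: y(x) = -1 + x - x^2 + x^3 - (5/6) x^4 + (7/10) x^5 - (1/2) x^6 + O(x^7).

a_0 = -1; a_1 = 1; a_2 = -1; a_3 = 1; a_4 = -5/6; a_5 = 7/10; a_6 = -1/2


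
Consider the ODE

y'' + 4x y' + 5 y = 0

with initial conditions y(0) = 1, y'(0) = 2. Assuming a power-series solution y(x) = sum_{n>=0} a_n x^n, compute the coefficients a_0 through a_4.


Ansatz: y(x) = sum_{n>=0} a_n x^n, so y'(x) = sum_{n>=1} n a_n x^(n-1) and y''(x) = sum_{n>=2} n(n-1) a_n x^(n-2).
Substitute into P(x) y'' + Q(x) y' + R(x) y = 0 with P(x) = 1, Q(x) = 4x, R(x) = 5, and match powers of x.
Initial conditions: a_0 = 1, a_1 = 2.
Setting the coefficient of each power of x to zero and solving order by order (substituting the coefficients already found):
  x^0: 2 a_2 + 5 a_0 = 0  ->  2 a_2 = -5 a_0 = -5  ->  a_2 = -5/2
  x^1: 6 a_3 + 9 a_1 = 0  ->  6 a_3 = -9 a_1 = -18  ->  a_3 = -3
  x^2: 12 a_4 + 13 a_2 = 0  ->  12 a_4 = -13 a_2 = 65/2  ->  a_4 = 65/24
Truncated series: y(x) = 1 + 2 x - (5/2) x^2 - 3 x^3 + (65/24) x^4 + O(x^5).

a_0 = 1; a_1 = 2; a_2 = -5/2; a_3 = -3; a_4 = 65/24


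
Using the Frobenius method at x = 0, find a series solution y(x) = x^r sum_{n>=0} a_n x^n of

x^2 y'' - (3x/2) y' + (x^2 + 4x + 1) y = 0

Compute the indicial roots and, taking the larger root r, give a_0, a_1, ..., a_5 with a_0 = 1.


Write in Frobenius form y'' + (p(x)/x) y' + (q(x)/x^2) y = 0:
  p(x) = -3/2,  q(x) = x^2 + 4x + 1.
Indicial equation: r(r-1) + (-3/2) r + (1) = 0 -> roots r_1 = 2, r_2 = 1/2.
Take r = r_1 = 2. Let y(x) = x^r sum_{n>=0} a_n x^n with a_0 = 1.
Substitute y = x^r sum a_n x^n and match x^{r+n}. The recurrence is
  D(n) a_n + 4 a_{n-1} + 1 a_{n-2} = 0,  where D(n) = (r+n)(r+n-1) + (-3/2)(r+n) + (1).
  a_n = [-4 a_{n-1} - 1 a_{n-2}] / D(n).
Since the indicial polynomial factors as (r - r_1)(r - r_2), D(n) = (r_1 + n - r_1)(r_1 + n - r_2) = n(n + 3/2).
Evaluating step by step (a_0 = 1):
  n = 1: D(1) = 1(1 + 3/2) = 5/2; numerator = -4(1) = -4; a_1 = (-4)/(5/2) = -8/5
  n = 2: D(2) = 2(2 + 3/2) = 7; numerator = -4(-8/5) - 1(1) = 27/5; a_2 = (27/5)/(7) = 27/35
  n = 3: D(3) = 3(3 + 3/2) = 27/2; numerator = -4(27/35) - 1(-8/5) = -52/35; a_3 = (-52/35)/(27/2) = -104/945
  n = 4: D(4) = 4(4 + 3/2) = 22; numerator = -4(-104/945) - 1(27/35) = -313/945; a_4 = (-313/945)/(22) = -313/20790
  n = 5: D(5) = 5(5 + 3/2) = 65/2; numerator = -4(-313/20790) - 1(-104/945) = 118/693; a_5 = (118/693)/(65/2) = 236/45045

r = 2; a_0 = 1; a_1 = -8/5; a_2 = 27/35; a_3 = -104/945; a_4 = -313/20790; a_5 = 236/45045


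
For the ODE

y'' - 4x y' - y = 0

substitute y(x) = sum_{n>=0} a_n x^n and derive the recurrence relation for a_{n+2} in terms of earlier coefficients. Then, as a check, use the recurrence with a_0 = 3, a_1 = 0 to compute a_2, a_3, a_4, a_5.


Substitute y = sum_n a_n x^n.
y''(x) has coefficient (n+2)(n+1) a_{n+2} at x^n;
-4 x y'(x) has coefficient -4 n a_n at x^n (shift);
-y(x) has coefficient -1 a_n at x^n.
Matching x^n: (n+2)(n+1) a_{n+2} + (-4n - 1) a_n = 0.
Thus a_{n+2} = (4n + 1) / ((n+1)(n+2)) * a_n.

Check with a_0 = 3, a_1 = 0 (apply the recurrence for n = 0, 1, 2, 3): a_0 = 3, a_1 = 0, a_2 = 3/2, a_3 = 0, a_4 = 9/8, a_5 = 0.

a_(n+2) = (4n + 1) / ((n+1)(n+2)) * a_n; check: a_0 = 3, a_1 = 0, a_2 = 3/2, a_3 = 0, a_4 = 9/8, a_5 = 0


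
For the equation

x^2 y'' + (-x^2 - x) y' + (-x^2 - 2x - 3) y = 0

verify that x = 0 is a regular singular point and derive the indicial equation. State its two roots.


Divide by x^2 to reach normal form y'' + P_1(x) y' + P_2(x) y = 0 with P_1(x) = -1 - 1/x and P_2(x) = -1 - 2/x - 3/x^2.
x = 0 is a singular point because the y'-coefficient -1 - 1/x has a pole at x = 0 and the y-coefficient -1 - 2/x - 3/x^2 has a pole at x = 0.
It is a regular singular point because x P_1(x) = p(x) = -x - 1 and x^2 P_2(x) = q(x) = -x^2 - 2x - 3 are polynomials, hence analytic at x = 0.
p(0) = -1,  q(0) = -3.
Indicial equation: r(r-1) + p(0) r + q(0) = 0, i.e. r^2 + (p(0) - 1) r + q(0) = 0, i.e. r^2 - 2 r - 3 = 0.
Discriminant: (-2)^2 - 4(-3) = 16, so r = (2 ± 4)/2.
Solving: r_1 = 3, r_2 = -1.

indicial: r^2 - 2 r - 3 = 0; roots r_1 = 3, r_2 = -1


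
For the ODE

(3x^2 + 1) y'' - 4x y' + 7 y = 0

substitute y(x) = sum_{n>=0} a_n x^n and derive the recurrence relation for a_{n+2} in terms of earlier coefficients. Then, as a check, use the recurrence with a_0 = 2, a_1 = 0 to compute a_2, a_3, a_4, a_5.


Substitute y = sum_n a_n x^n.
(1 + 3 x^2) y'' contributes (n+2)(n+1) a_{n+2} + 3 n(n-1) a_n at x^n.
-4 x y'(x) contributes -4 n a_n at x^n.
7 y(x) contributes 7 a_n at x^n.
Matching x^n: (n+2)(n+1) a_{n+2} + (3 n(n-1) - 4 n + 7) a_n = 0.
Thus a_{n+2} = (-3 n(n-1) + 4 n - 7) / ((n+1)(n+2)) * a_n.

Check with a_0 = 2, a_1 = 0 (apply the recurrence for n = 0, 1, 2, 3): a_0 = 2, a_1 = 0, a_2 = -7, a_3 = 0, a_4 = 35/12, a_5 = 0.

a_(n+2) = (-3 n(n-1) + 4 n - 7) / ((n+1)(n+2)) * a_n; check: a_0 = 2, a_1 = 0, a_2 = -7, a_3 = 0, a_4 = 35/12, a_5 = 0


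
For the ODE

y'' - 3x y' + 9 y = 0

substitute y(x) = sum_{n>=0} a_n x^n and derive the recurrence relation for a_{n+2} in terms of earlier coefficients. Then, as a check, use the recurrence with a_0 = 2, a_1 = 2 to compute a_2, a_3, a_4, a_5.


Substitute y = sum_n a_n x^n.
y''(x) has coefficient (n+2)(n+1) a_{n+2} at x^n;
-3 x y'(x) has coefficient -3 n a_n at x^n (shift);
9 y(x) has coefficient 9 a_n at x^n.
Matching x^n: (n+2)(n+1) a_{n+2} + (-3n + 9) a_n = 0.
Thus a_{n+2} = (3n - 9) / ((n+1)(n+2)) * a_n.

Check with a_0 = 2, a_1 = 2 (apply the recurrence for n = 0, 1, 2, 3): a_0 = 2, a_1 = 2, a_2 = -9, a_3 = -2, a_4 = 9/4, a_5 = 0.

a_(n+2) = (3n - 9) / ((n+1)(n+2)) * a_n; check: a_0 = 2, a_1 = 2, a_2 = -9, a_3 = -2, a_4 = 9/4, a_5 = 0


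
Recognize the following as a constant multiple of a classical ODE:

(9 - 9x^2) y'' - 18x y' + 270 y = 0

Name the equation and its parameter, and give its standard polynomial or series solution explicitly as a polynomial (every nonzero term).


All three coefficients share the factor 9; dividing through by 9 gives  (1 - x^2) y'' - 2x y' + 30 y = 0.
This matches the Legendre equation (1 - x^2) y'' - 2x y' + n(n+1) y = 0 (note the -2x y' term) with n(n+1) = 30, so n = 5; the polynomial solution is P_5(x).
With y = sum_k a_k x^k, matching x^k gives (k+2)(k+1) a_{k+2} = [k(k+1) - n(n+1)] a_k = (k - 5)(k + 6) a_k. The right side vanishes at k = 5, so the series with the parity of 5 terminates at degree 5.
Standard normalization (P_n(1) = 1): leading coefficient (2n)!/(2^n (n!)^2) = 3628800/(32*14400) = 63/8, so a_5 = 63/8. Work downward with a_k = (k+1)(k+2) a_{k+2} / ((k - 5)(k + 6)):
  a_3 = (4)(5)(63/8) / ((3 - 5)(3 + 6)) = (315/2)/(-18) = -35/4
  a_1 = (2)(3)(-35/4) / ((1 - 5)(1 + 6)) = (-105/2)/(-28) = 15/8
Hence P_5(x) = 63 x^5/8 - 35 x^3/4 + 15 x/8.

P_5(x); series = 63 x^5/8 - 35 x^3/4 + 15 x/8


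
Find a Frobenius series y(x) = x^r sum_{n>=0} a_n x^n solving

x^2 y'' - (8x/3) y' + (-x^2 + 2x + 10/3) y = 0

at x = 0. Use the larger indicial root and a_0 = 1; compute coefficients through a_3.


Write in Frobenius form y'' + (p(x)/x) y' + (q(x)/x^2) y = 0:
  p(x) = -8/3,  q(x) = -x^2 + 2x + 10/3.
Indicial equation: r(r-1) + (-8/3) r + (10/3) = 0 -> roots r_1 = 2, r_2 = 5/3.
Take r = r_1 = 2. Let y(x) = x^r sum_{n>=0} a_n x^n with a_0 = 1.
Substitute y = x^r sum a_n x^n and match x^{r+n}. The recurrence is
  D(n) a_n + 2 a_{n-1} - 1 a_{n-2} = 0,  where D(n) = (r+n)(r+n-1) + (-8/3)(r+n) + (10/3).
  a_n = [-2 a_{n-1} + 1 a_{n-2}] / D(n).
Since the indicial polynomial factors as (r - r_1)(r - r_2), D(n) = (r_1 + n - r_1)(r_1 + n - r_2) = n(n + 1/3).
Evaluating step by step (a_0 = 1):
  n = 1: D(1) = 1(1 + 1/3) = 4/3; numerator = -2(1) = -2; a_1 = (-2)/(4/3) = -3/2
  n = 2: D(2) = 2(2 + 1/3) = 14/3; numerator = -2(-3/2) + 1(1) = 4; a_2 = (4)/(14/3) = 6/7
  n = 3: D(3) = 3(3 + 1/3) = 10; numerator = -2(6/7) + 1(-3/2) = -45/14; a_3 = (-45/14)/(10) = -9/28

r = 2; a_0 = 1; a_1 = -3/2; a_2 = 6/7; a_3 = -9/28


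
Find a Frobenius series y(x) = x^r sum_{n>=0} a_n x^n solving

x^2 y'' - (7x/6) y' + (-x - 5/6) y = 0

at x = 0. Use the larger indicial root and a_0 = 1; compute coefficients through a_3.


Write in Frobenius form y'' + (p(x)/x) y' + (q(x)/x^2) y = 0:
  p(x) = -7/6,  q(x) = -x - 5/6.
Indicial equation: r(r-1) + (-7/6) r + (-5/6) = 0 -> roots r_1 = 5/2, r_2 = -1/3.
Take r = r_1 = 5/2. Let y(x) = x^r sum_{n>=0} a_n x^n with a_0 = 1.
Substitute y = x^r sum a_n x^n and match x^{r+n}. The recurrence is
  D(n) a_n - 1 a_{n-1} = 0,  where D(n) = (r+n)(r+n-1) + (-7/6)(r+n) + (-5/6).
  a_n = 1 / D(n) * a_{n-1}.
Since the indicial polynomial factors as (r - r_1)(r - r_2), D(n) = (r_1 + n - r_1)(r_1 + n - r_2) = n(n + 17/6).
Evaluating step by step (a_0 = 1):
  n = 1: D(1) = 1(1 + 17/6) = 23/6; numerator = 1(1) = 1; a_1 = (1)/(23/6) = 6/23
  n = 2: D(2) = 2(2 + 17/6) = 29/3; numerator = 1(6/23) = 6/23; a_2 = (6/23)/(29/3) = 18/667
  n = 3: D(3) = 3(3 + 17/6) = 35/2; numerator = 1(18/667) = 18/667; a_3 = (18/667)/(35/2) = 36/23345

r = 5/2; a_0 = 1; a_1 = 6/23; a_2 = 18/667; a_3 = 36/23345


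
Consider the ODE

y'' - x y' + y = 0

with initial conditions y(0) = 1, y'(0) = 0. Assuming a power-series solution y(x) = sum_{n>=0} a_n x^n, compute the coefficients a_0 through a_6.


Ansatz: y(x) = sum_{n>=0} a_n x^n, so y'(x) = sum_{n>=1} n a_n x^(n-1) and y''(x) = sum_{n>=2} n(n-1) a_n x^(n-2).
Substitute into P(x) y'' + Q(x) y' + R(x) y = 0 with P(x) = 1, Q(x) = -x, R(x) = 1, and match powers of x.
Initial conditions: a_0 = 1, a_1 = 0.
Setting the coefficient of each power of x to zero and solving order by order (substituting the coefficients already found):
  x^0: 2 a_2 + a_0 = 0  ->  2 a_2 = -a_0 = -1  ->  a_2 = -1/2
  x^1: 6 a_3 = 0  ->  a_3 = 0
  x^2: 12 a_4 - a_2 = 0  ->  12 a_4 = a_2 = -1/2  ->  a_4 = -1/24
  x^3: 20 a_5 - 2 a_3 = 0  ->  20 a_5 = 2 a_3 = 0  ->  a_5 = 0
  x^4: 30 a_6 - 3 a_4 = 0  ->  30 a_6 = 3 a_4 = -1/8  ->  a_6 = -1/240
Truncated series: y(x) = 1 - (1/2) x^2 - (1/24) x^4 - (1/240) x^6 + O(x^7).

a_0 = 1; a_1 = 0; a_2 = -1/2; a_3 = 0; a_4 = -1/24; a_5 = 0; a_6 = -1/240


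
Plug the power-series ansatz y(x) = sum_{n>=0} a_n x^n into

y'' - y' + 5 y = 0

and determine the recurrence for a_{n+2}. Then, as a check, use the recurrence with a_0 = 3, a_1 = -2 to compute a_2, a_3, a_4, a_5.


Substitute y = sum_n a_n x^n.
y''(x) has coefficient (n+2)(n+1) a_{n+2} at x^n;
-y'(x) has coefficient -(n+1) a_{n+1} at x^n;
5 y(x) has coefficient 5 a_n at x^n.
Matching x^n: (n+2)(n+1) a_{n+2} - (n+1) a_{n+1} + 5 a_n = 0.
Thus a_{n+2} = [(n+1) a_{n+1} - 5 a_n] / ((n+1)(n+2)).

Check with a_0 = 3, a_1 = -2 (apply the recurrence for n = 0, 1, 2, 3): a_0 = 3, a_1 = -2, a_2 = -17/2, a_3 = -7/6, a_4 = 13/4, a_5 = 113/120.

a_(n+2) = [(n+1) a_(n+1) - 5 a_n] / ((n+1)(n+2)); check: a_0 = 3, a_1 = -2, a_2 = -17/2, a_3 = -7/6, a_4 = 13/4, a_5 = 113/120


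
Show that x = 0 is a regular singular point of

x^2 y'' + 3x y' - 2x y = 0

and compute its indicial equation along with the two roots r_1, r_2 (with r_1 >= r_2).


Divide by x^2 to reach normal form y'' + P_1(x) y' + P_2(x) y = 0 with P_1(x) = 3/x and P_2(x) = -2/x.
x = 0 is a singular point because the y'-coefficient 3/x has a pole at x = 0 and the y-coefficient -2/x has a pole at x = 0.
It is a regular singular point because x P_1(x) = p(x) = 3 and x^2 P_2(x) = q(x) = -2x are polynomials, hence analytic at x = 0.
p(0) = 3,  q(0) = 0.
Indicial equation: r(r-1) + p(0) r + q(0) = 0, i.e. r^2 + (p(0) - 1) r + q(0) = 0, i.e. r^2 + 2 r = 0.
Discriminant: (2)^2 - 4(0) = 4, so r = (-2 ± 2)/2.
Solving: r_1 = 0, r_2 = -2.

indicial: r^2 + 2 r = 0; roots r_1 = 0, r_2 = -2


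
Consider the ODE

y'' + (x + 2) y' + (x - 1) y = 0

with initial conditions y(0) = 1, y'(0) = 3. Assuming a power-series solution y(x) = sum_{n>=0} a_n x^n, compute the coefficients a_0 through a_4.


Ansatz: y(x) = sum_{n>=0} a_n x^n, so y'(x) = sum_{n>=1} n a_n x^(n-1) and y''(x) = sum_{n>=2} n(n-1) a_n x^(n-2).
Substitute into P(x) y'' + Q(x) y' + R(x) y = 0 with P(x) = 1, Q(x) = x + 2, R(x) = x - 1, and match powers of x.
Initial conditions: a_0 = 1, a_1 = 3.
Setting the coefficient of each power of x to zero and solving order by order (substituting the coefficients already found):
  x^0: 2 a_2 + 2 a_1 - a_0 = 0  ->  2 a_2 = -2 a_1 + a_0 = -5  ->  a_2 = -5/2
  x^1: 6 a_3 + 4 a_2 + a_0 = 0  ->  6 a_3 = -4 a_2 - a_0 = 9  ->  a_3 = 3/2
  x^2: 12 a_4 + 6 a_3 + a_2 + a_1 = 0  ->  12 a_4 = -6 a_3 - a_2 - a_1 = -19/2  ->  a_4 = -19/24
Truncated series: y(x) = 1 + 3 x - (5/2) x^2 + (3/2) x^3 - (19/24) x^4 + O(x^5).

a_0 = 1; a_1 = 3; a_2 = -5/2; a_3 = 3/2; a_4 = -19/24


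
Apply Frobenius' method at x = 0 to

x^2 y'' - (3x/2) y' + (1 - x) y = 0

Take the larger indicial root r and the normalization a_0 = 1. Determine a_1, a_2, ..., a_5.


Write in Frobenius form y'' + (p(x)/x) y' + (q(x)/x^2) y = 0:
  p(x) = -3/2,  q(x) = 1 - x.
Indicial equation: r(r-1) + (-3/2) r + (1) = 0 -> roots r_1 = 2, r_2 = 1/2.
Take r = r_1 = 2. Let y(x) = x^r sum_{n>=0} a_n x^n with a_0 = 1.
Substitute y = x^r sum a_n x^n and match x^{r+n}. The recurrence is
  D(n) a_n - 1 a_{n-1} = 0,  where D(n) = (r+n)(r+n-1) + (-3/2)(r+n) + (1).
  a_n = 1 / D(n) * a_{n-1}.
Since the indicial polynomial factors as (r - r_1)(r - r_2), D(n) = (r_1 + n - r_1)(r_1 + n - r_2) = n(n + 3/2).
Evaluating step by step (a_0 = 1):
  n = 1: D(1) = 1(1 + 3/2) = 5/2; numerator = 1(1) = 1; a_1 = (1)/(5/2) = 2/5
  n = 2: D(2) = 2(2 + 3/2) = 7; numerator = 1(2/5) = 2/5; a_2 = (2/5)/(7) = 2/35
  n = 3: D(3) = 3(3 + 3/2) = 27/2; numerator = 1(2/35) = 2/35; a_3 = (2/35)/(27/2) = 4/945
  n = 4: D(4) = 4(4 + 3/2) = 22; numerator = 1(4/945) = 4/945; a_4 = (4/945)/(22) = 2/10395
  n = 5: D(5) = 5(5 + 3/2) = 65/2; numerator = 1(2/10395) = 2/10395; a_5 = (2/10395)/(65/2) = 4/675675

r = 2; a_0 = 1; a_1 = 2/5; a_2 = 2/35; a_3 = 4/945; a_4 = 2/10395; a_5 = 4/675675


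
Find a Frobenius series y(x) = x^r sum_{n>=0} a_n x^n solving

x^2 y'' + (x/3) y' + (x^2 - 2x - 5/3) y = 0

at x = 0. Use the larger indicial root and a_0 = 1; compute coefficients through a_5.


Write in Frobenius form y'' + (p(x)/x) y' + (q(x)/x^2) y = 0:
  p(x) = 1/3,  q(x) = x^2 - 2x - 5/3.
Indicial equation: r(r-1) + (1/3) r + (-5/3) = 0 -> roots r_1 = 5/3, r_2 = -1.
Take r = r_1 = 5/3. Let y(x) = x^r sum_{n>=0} a_n x^n with a_0 = 1.
Substitute y = x^r sum a_n x^n and match x^{r+n}. The recurrence is
  D(n) a_n - 2 a_{n-1} + 1 a_{n-2} = 0,  where D(n) = (r+n)(r+n-1) + (1/3)(r+n) + (-5/3).
  a_n = [2 a_{n-1} - 1 a_{n-2}] / D(n).
Since the indicial polynomial factors as (r - r_1)(r - r_2), D(n) = (r_1 + n - r_1)(r_1 + n - r_2) = n(n + 8/3).
Evaluating step by step (a_0 = 1):
  n = 1: D(1) = 1(1 + 8/3) = 11/3; numerator = 2(1) = 2; a_1 = (2)/(11/3) = 6/11
  n = 2: D(2) = 2(2 + 8/3) = 28/3; numerator = 2(6/11) - 1(1) = 1/11; a_2 = (1/11)/(28/3) = 3/308
  n = 3: D(3) = 3(3 + 8/3) = 17; numerator = 2(3/308) - 1(6/11) = -81/154; a_3 = (-81/154)/(17) = -81/2618
  n = 4: D(4) = 4(4 + 8/3) = 80/3; numerator = 2(-81/2618) - 1(3/308) = -375/5236; a_4 = (-375/5236)/(80/3) = -225/83776
  n = 5: D(5) = 5(5 + 8/3) = 115/3; numerator = 2(-225/83776) - 1(-81/2618) = 9/352; a_5 = (9/352)/(115/3) = 27/40480

r = 5/3; a_0 = 1; a_1 = 6/11; a_2 = 3/308; a_3 = -81/2618; a_4 = -225/83776; a_5 = 27/40480


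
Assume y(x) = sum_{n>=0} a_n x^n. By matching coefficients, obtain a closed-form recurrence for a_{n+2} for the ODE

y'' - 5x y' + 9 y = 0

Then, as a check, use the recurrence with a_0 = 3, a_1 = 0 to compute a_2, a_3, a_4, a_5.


Substitute y = sum_n a_n x^n.
y''(x) has coefficient (n+2)(n+1) a_{n+2} at x^n;
-5 x y'(x) has coefficient -5 n a_n at x^n (shift);
9 y(x) has coefficient 9 a_n at x^n.
Matching x^n: (n+2)(n+1) a_{n+2} + (-5n + 9) a_n = 0.
Thus a_{n+2} = (5n - 9) / ((n+1)(n+2)) * a_n.

Check with a_0 = 3, a_1 = 0 (apply the recurrence for n = 0, 1, 2, 3): a_0 = 3, a_1 = 0, a_2 = -27/2, a_3 = 0, a_4 = -9/8, a_5 = 0.

a_(n+2) = (5n - 9) / ((n+1)(n+2)) * a_n; check: a_0 = 3, a_1 = 0, a_2 = -27/2, a_3 = 0, a_4 = -9/8, a_5 = 0


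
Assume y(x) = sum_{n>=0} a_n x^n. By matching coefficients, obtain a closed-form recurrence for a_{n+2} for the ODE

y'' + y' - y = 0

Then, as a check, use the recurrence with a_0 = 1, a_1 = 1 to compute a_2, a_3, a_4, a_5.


Substitute y = sum_n a_n x^n.
y''(x) has coefficient (n+2)(n+1) a_{n+2} at x^n;
y'(x) has coefficient (n+1) a_{n+1} at x^n;
-y(x) has coefficient -1 a_n at x^n.
Matching x^n: (n+2)(n+1) a_{n+2} + (n+1) a_{n+1} - 1 a_n = 0.
Thus a_{n+2} = [-(n+1) a_{n+1} + 1 a_n] / ((n+1)(n+2)).

Check with a_0 = 1, a_1 = 1 (apply the recurrence for n = 0, 1, 2, 3): a_0 = 1, a_1 = 1, a_2 = 0, a_3 = 1/6, a_4 = -1/24, a_5 = 1/60.

a_(n+2) = [-(n+1) a_(n+1) + 1 a_n] / ((n+1)(n+2)); check: a_0 = 1, a_1 = 1, a_2 = 0, a_3 = 1/6, a_4 = -1/24, a_5 = 1/60


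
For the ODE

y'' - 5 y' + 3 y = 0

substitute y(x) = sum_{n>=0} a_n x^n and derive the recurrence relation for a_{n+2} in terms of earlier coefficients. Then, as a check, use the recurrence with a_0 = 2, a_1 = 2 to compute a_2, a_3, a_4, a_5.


Substitute y = sum_n a_n x^n.
y''(x) has coefficient (n+2)(n+1) a_{n+2} at x^n;
-5 y'(x) has coefficient -5 (n+1) a_{n+1} at x^n;
3 y(x) has coefficient 3 a_n at x^n.
Matching x^n: (n+2)(n+1) a_{n+2} - 5 (n+1) a_{n+1} + 3 a_n = 0.
Thus a_{n+2} = [5 (n+1) a_{n+1} - 3 a_n] / ((n+1)(n+2)).

Check with a_0 = 2, a_1 = 2 (apply the recurrence for n = 0, 1, 2, 3): a_0 = 2, a_1 = 2, a_2 = 2, a_3 = 7/3, a_4 = 29/12, a_5 = 31/15.

a_(n+2) = [5 (n+1) a_(n+1) - 3 a_n] / ((n+1)(n+2)); check: a_0 = 2, a_1 = 2, a_2 = 2, a_3 = 7/3, a_4 = 29/12, a_5 = 31/15


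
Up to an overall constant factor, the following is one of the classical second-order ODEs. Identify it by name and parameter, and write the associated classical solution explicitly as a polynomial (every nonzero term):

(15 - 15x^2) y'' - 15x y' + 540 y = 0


All three coefficients share the factor 15; dividing through by 15 gives  (1 - x^2) y'' - x y' + 36 y = 0.
This matches the Chebyshev equation (1 - x^2) y'' - x y' + n^2 y = 0 (note the -x y' term, not -2x y') with n^2 = 36, so n = 6; the polynomial solution is T_6(x).
With y = sum_k a_k x^k, matching x^k gives (k+2)(k+1) a_{k+2} = (k^2 - n^2) a_k = (k - 6)(k + 6) a_k. The right side vanishes at k = 6, so the series with the parity of 6 terminates at degree 6.
Standard normalization: leading coefficient of T_n is 2^(n-1), so a_6 = 2^5 = 32. Work downward with a_k = (k+1)(k+2) a_{k+2} / ((k - 6)(k + 6)):
  a_4 = (5)(6)(32) / ((4 - 6)(4 + 6)) = 960/(-20) = -48
  a_2 = (3)(4)(-48) / ((2 - 6)(2 + 6)) = -576/(-32) = 18
  a_0 = (1)(2)(18) / ((0 - 6)(0 + 6)) = 36/(-36) = -1
Hence T_6(x) = 32 x^6 - 48 x^4 + 18 x^2 - 1.

T_6(x); series = 32 x^6 - 48 x^4 + 18 x^2 - 1


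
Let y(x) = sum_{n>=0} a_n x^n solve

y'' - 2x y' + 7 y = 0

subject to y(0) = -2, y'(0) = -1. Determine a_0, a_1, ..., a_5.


Ansatz: y(x) = sum_{n>=0} a_n x^n, so y'(x) = sum_{n>=1} n a_n x^(n-1) and y''(x) = sum_{n>=2} n(n-1) a_n x^(n-2).
Substitute into P(x) y'' + Q(x) y' + R(x) y = 0 with P(x) = 1, Q(x) = -2x, R(x) = 7, and match powers of x.
Initial conditions: a_0 = -2, a_1 = -1.
Setting the coefficient of each power of x to zero and solving order by order (substituting the coefficients already found):
  x^0: 2 a_2 + 7 a_0 = 0  ->  2 a_2 = -7 a_0 = 14  ->  a_2 = 7
  x^1: 6 a_3 + 5 a_1 = 0  ->  6 a_3 = -5 a_1 = 5  ->  a_3 = 5/6
  x^2: 12 a_4 + 3 a_2 = 0  ->  12 a_4 = -3 a_2 = -21  ->  a_4 = -7/4
  x^3: 20 a_5 + a_3 = 0  ->  20 a_5 = -a_3 = -5/6  ->  a_5 = -1/24
Truncated series: y(x) = -2 - x + 7 x^2 + (5/6) x^3 - (7/4) x^4 - (1/24) x^5 + O(x^6).

a_0 = -2; a_1 = -1; a_2 = 7; a_3 = 5/6; a_4 = -7/4; a_5 = -1/24


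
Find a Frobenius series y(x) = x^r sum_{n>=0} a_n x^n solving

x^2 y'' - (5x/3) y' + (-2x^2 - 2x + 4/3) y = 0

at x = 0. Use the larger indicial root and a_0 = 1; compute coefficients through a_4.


Write in Frobenius form y'' + (p(x)/x) y' + (q(x)/x^2) y = 0:
  p(x) = -5/3,  q(x) = -2x^2 - 2x + 4/3.
Indicial equation: r(r-1) + (-5/3) r + (4/3) = 0 -> roots r_1 = 2, r_2 = 2/3.
Take r = r_1 = 2. Let y(x) = x^r sum_{n>=0} a_n x^n with a_0 = 1.
Substitute y = x^r sum a_n x^n and match x^{r+n}. The recurrence is
  D(n) a_n - 2 a_{n-1} - 2 a_{n-2} = 0,  where D(n) = (r+n)(r+n-1) + (-5/3)(r+n) + (4/3).
  a_n = [2 a_{n-1} + 2 a_{n-2}] / D(n).
Since the indicial polynomial factors as (r - r_1)(r - r_2), D(n) = (r_1 + n - r_1)(r_1 + n - r_2) = n(n + 4/3).
Evaluating step by step (a_0 = 1):
  n = 1: D(1) = 1(1 + 4/3) = 7/3; numerator = 2(1) = 2; a_1 = (2)/(7/3) = 6/7
  n = 2: D(2) = 2(2 + 4/3) = 20/3; numerator = 2(6/7) + 2(1) = 26/7; a_2 = (26/7)/(20/3) = 39/70
  n = 3: D(3) = 3(3 + 4/3) = 13; numerator = 2(39/70) + 2(6/7) = 99/35; a_3 = (99/35)/(13) = 99/455
  n = 4: D(4) = 4(4 + 4/3) = 64/3; numerator = 2(99/455) + 2(39/70) = 141/91; a_4 = (141/91)/(64/3) = 423/5824

r = 2; a_0 = 1; a_1 = 6/7; a_2 = 39/70; a_3 = 99/455; a_4 = 423/5824


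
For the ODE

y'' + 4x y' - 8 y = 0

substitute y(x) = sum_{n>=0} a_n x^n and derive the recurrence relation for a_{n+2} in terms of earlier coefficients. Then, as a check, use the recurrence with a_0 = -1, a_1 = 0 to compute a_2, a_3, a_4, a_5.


Substitute y = sum_n a_n x^n.
y''(x) has coefficient (n+2)(n+1) a_{n+2} at x^n;
4 x y'(x) has coefficient 4 n a_n at x^n (shift);
-8 y(x) has coefficient -8 a_n at x^n.
Matching x^n: (n+2)(n+1) a_{n+2} + (4n - 8) a_n = 0.
Thus a_{n+2} = (-4n + 8) / ((n+1)(n+2)) * a_n.

Check with a_0 = -1, a_1 = 0 (apply the recurrence for n = 0, 1, 2, 3): a_0 = -1, a_1 = 0, a_2 = -4, a_3 = 0, a_4 = 0, a_5 = 0.

a_(n+2) = (-4n + 8) / ((n+1)(n+2)) * a_n; check: a_0 = -1, a_1 = 0, a_2 = -4, a_3 = 0, a_4 = 0, a_5 = 0


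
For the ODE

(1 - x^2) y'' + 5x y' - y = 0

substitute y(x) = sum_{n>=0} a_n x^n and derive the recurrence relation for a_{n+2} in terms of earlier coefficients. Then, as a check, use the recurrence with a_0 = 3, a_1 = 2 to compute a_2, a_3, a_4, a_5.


Substitute y = sum_n a_n x^n.
(1 - 1 x^2) y'' contributes (n+2)(n+1) a_{n+2} - n(n-1) a_n at x^n.
5 x y'(x) contributes 5 n a_n at x^n.
-y(x) contributes -1 a_n at x^n.
Matching x^n: (n+2)(n+1) a_{n+2} + (-n(n-1) + 5 n - 1) a_n = 0.
Thus a_{n+2} = (n(n-1) - 5 n + 1) / ((n+1)(n+2)) * a_n.

Check with a_0 = 3, a_1 = 2 (apply the recurrence for n = 0, 1, 2, 3): a_0 = 3, a_1 = 2, a_2 = 3/2, a_3 = -4/3, a_4 = -7/8, a_5 = 8/15.

a_(n+2) = (n(n-1) - 5 n + 1) / ((n+1)(n+2)) * a_n; check: a_0 = 3, a_1 = 2, a_2 = 3/2, a_3 = -4/3, a_4 = -7/8, a_5 = 8/15
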